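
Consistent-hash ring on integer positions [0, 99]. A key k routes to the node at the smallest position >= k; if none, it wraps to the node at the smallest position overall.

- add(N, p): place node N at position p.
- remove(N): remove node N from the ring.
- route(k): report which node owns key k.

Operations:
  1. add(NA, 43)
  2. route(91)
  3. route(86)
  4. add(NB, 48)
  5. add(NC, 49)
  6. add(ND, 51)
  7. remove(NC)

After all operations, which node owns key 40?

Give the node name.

Op 1: add NA@43 -> ring=[43:NA]
Op 2: route key 91: none >= 91, wrap to smallest pos 43 -> NA
Op 3: route key 86: none >= 86, wrap to smallest pos 43 -> NA
Op 4: add NB@48 -> ring=[43:NA,48:NB]
Op 5: add NC@49 -> ring=[43:NA,48:NB,49:NC]
Op 6: add ND@51 -> ring=[43:NA,48:NB,49:NC,51:ND]
Op 7: remove NC -> ring=[43:NA,48:NB,51:ND]
Final route key 40: smallest pos >= 40 is 43 -> NA

Answer: NA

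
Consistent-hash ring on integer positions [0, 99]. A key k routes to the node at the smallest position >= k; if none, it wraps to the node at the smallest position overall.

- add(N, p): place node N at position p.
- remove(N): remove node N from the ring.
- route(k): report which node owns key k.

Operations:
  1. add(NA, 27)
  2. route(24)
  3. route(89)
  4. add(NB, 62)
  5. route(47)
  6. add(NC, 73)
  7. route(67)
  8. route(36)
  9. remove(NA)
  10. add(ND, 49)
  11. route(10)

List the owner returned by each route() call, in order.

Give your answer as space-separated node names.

Op 1: add NA@27 -> ring=[27:NA]
Op 2: route key 24: smallest pos >= 24 is 27 -> NA
Op 3: route key 89: none >= 89, wrap to smallest pos 27 -> NA
Op 4: add NB@62 -> ring=[27:NA,62:NB]
Op 5: route key 47: smallest pos >= 47 is 62 -> NB
Op 6: add NC@73 -> ring=[27:NA,62:NB,73:NC]
Op 7: route key 67: smallest pos >= 67 is 73 -> NC
Op 8: route key 36: smallest pos >= 36 is 62 -> NB
Op 9: remove NA -> ring=[62:NB,73:NC]
Op 10: add ND@49 -> ring=[49:ND,62:NB,73:NC]
Op 11: route key 10: smallest pos >= 10 is 49 -> ND

Answer: NA NA NB NC NB ND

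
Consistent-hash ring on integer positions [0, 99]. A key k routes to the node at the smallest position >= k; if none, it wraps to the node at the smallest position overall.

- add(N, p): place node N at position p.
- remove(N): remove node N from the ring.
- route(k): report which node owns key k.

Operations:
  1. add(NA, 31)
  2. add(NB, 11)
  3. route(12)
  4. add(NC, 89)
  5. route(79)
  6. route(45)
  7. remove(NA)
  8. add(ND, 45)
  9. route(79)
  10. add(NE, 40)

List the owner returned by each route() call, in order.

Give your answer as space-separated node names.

Op 1: add NA@31 -> ring=[31:NA]
Op 2: add NB@11 -> ring=[11:NB,31:NA]
Op 3: route key 12: smallest pos >= 12 is 31 -> NA
Op 4: add NC@89 -> ring=[11:NB,31:NA,89:NC]
Op 5: route key 79: smallest pos >= 79 is 89 -> NC
Op 6: route key 45: smallest pos >= 45 is 89 -> NC
Op 7: remove NA -> ring=[11:NB,89:NC]
Op 8: add ND@45 -> ring=[11:NB,45:ND,89:NC]
Op 9: route key 79: smallest pos >= 79 is 89 -> NC
Op 10: add NE@40 -> ring=[11:NB,40:NE,45:ND,89:NC]

Answer: NA NC NC NC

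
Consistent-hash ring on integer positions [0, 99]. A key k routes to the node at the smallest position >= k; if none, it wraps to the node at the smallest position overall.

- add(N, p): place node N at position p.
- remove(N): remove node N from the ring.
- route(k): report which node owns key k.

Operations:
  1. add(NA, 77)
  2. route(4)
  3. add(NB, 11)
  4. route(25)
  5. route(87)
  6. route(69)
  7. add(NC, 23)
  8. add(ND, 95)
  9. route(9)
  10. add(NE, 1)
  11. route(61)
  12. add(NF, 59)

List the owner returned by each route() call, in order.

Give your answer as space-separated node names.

Op 1: add NA@77 -> ring=[77:NA]
Op 2: route key 4: smallest pos >= 4 is 77 -> NA
Op 3: add NB@11 -> ring=[11:NB,77:NA]
Op 4: route key 25: smallest pos >= 25 is 77 -> NA
Op 5: route key 87: none >= 87, wrap to smallest pos 11 -> NB
Op 6: route key 69: smallest pos >= 69 is 77 -> NA
Op 7: add NC@23 -> ring=[11:NB,23:NC,77:NA]
Op 8: add ND@95 -> ring=[11:NB,23:NC,77:NA,95:ND]
Op 9: route key 9: smallest pos >= 9 is 11 -> NB
Op 10: add NE@1 -> ring=[1:NE,11:NB,23:NC,77:NA,95:ND]
Op 11: route key 61: smallest pos >= 61 is 77 -> NA
Op 12: add NF@59 -> ring=[1:NE,11:NB,23:NC,59:NF,77:NA,95:ND]

Answer: NA NA NB NA NB NA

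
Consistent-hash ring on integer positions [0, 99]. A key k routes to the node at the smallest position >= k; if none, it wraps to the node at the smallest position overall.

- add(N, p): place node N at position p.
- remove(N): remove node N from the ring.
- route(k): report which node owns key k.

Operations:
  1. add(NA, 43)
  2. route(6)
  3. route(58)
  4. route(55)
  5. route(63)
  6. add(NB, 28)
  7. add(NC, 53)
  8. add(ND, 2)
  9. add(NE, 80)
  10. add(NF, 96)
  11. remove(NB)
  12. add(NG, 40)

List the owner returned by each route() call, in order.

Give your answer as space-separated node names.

Answer: NA NA NA NA

Derivation:
Op 1: add NA@43 -> ring=[43:NA]
Op 2: route key 6: smallest pos >= 6 is 43 -> NA
Op 3: route key 58: none >= 58, wrap to smallest pos 43 -> NA
Op 4: route key 55: none >= 55, wrap to smallest pos 43 -> NA
Op 5: route key 63: none >= 63, wrap to smallest pos 43 -> NA
Op 6: add NB@28 -> ring=[28:NB,43:NA]
Op 7: add NC@53 -> ring=[28:NB,43:NA,53:NC]
Op 8: add ND@2 -> ring=[2:ND,28:NB,43:NA,53:NC]
Op 9: add NE@80 -> ring=[2:ND,28:NB,43:NA,53:NC,80:NE]
Op 10: add NF@96 -> ring=[2:ND,28:NB,43:NA,53:NC,80:NE,96:NF]
Op 11: remove NB -> ring=[2:ND,43:NA,53:NC,80:NE,96:NF]
Op 12: add NG@40 -> ring=[2:ND,40:NG,43:NA,53:NC,80:NE,96:NF]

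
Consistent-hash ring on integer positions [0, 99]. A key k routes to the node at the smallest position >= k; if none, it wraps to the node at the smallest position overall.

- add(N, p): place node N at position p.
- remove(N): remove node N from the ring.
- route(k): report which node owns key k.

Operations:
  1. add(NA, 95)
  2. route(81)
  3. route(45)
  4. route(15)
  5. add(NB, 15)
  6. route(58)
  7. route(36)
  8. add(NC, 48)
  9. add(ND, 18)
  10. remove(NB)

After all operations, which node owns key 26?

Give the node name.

Answer: NC

Derivation:
Op 1: add NA@95 -> ring=[95:NA]
Op 2: route key 81: smallest pos >= 81 is 95 -> NA
Op 3: route key 45: smallest pos >= 45 is 95 -> NA
Op 4: route key 15: smallest pos >= 15 is 95 -> NA
Op 5: add NB@15 -> ring=[15:NB,95:NA]
Op 6: route key 58: smallest pos >= 58 is 95 -> NA
Op 7: route key 36: smallest pos >= 36 is 95 -> NA
Op 8: add NC@48 -> ring=[15:NB,48:NC,95:NA]
Op 9: add ND@18 -> ring=[15:NB,18:ND,48:NC,95:NA]
Op 10: remove NB -> ring=[18:ND,48:NC,95:NA]
Final route key 26: smallest pos >= 26 is 48 -> NC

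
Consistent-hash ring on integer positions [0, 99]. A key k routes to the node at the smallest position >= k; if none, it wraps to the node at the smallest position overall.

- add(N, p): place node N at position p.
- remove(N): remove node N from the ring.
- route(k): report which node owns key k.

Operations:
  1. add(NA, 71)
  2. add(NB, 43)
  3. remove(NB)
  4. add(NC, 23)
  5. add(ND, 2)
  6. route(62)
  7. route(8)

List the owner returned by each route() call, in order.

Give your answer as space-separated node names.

Answer: NA NC

Derivation:
Op 1: add NA@71 -> ring=[71:NA]
Op 2: add NB@43 -> ring=[43:NB,71:NA]
Op 3: remove NB -> ring=[71:NA]
Op 4: add NC@23 -> ring=[23:NC,71:NA]
Op 5: add ND@2 -> ring=[2:ND,23:NC,71:NA]
Op 6: route key 62: smallest pos >= 62 is 71 -> NA
Op 7: route key 8: smallest pos >= 8 is 23 -> NC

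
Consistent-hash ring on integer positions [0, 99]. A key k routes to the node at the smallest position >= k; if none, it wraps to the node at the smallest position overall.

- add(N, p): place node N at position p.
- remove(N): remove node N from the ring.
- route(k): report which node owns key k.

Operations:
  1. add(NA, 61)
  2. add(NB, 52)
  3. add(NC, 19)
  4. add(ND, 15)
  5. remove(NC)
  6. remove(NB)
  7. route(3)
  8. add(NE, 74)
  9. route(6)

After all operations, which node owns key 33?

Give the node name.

Answer: NA

Derivation:
Op 1: add NA@61 -> ring=[61:NA]
Op 2: add NB@52 -> ring=[52:NB,61:NA]
Op 3: add NC@19 -> ring=[19:NC,52:NB,61:NA]
Op 4: add ND@15 -> ring=[15:ND,19:NC,52:NB,61:NA]
Op 5: remove NC -> ring=[15:ND,52:NB,61:NA]
Op 6: remove NB -> ring=[15:ND,61:NA]
Op 7: route key 3: smallest pos >= 3 is 15 -> ND
Op 8: add NE@74 -> ring=[15:ND,61:NA,74:NE]
Op 9: route key 6: smallest pos >= 6 is 15 -> ND
Final route key 33: smallest pos >= 33 is 61 -> NA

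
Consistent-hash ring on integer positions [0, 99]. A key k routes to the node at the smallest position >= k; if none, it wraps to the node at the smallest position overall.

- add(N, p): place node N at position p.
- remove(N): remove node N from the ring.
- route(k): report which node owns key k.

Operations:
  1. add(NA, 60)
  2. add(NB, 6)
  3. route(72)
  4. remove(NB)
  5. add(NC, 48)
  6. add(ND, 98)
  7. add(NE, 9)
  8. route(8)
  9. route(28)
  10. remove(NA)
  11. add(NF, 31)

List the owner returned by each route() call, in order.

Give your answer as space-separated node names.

Op 1: add NA@60 -> ring=[60:NA]
Op 2: add NB@6 -> ring=[6:NB,60:NA]
Op 3: route key 72: none >= 72, wrap to smallest pos 6 -> NB
Op 4: remove NB -> ring=[60:NA]
Op 5: add NC@48 -> ring=[48:NC,60:NA]
Op 6: add ND@98 -> ring=[48:NC,60:NA,98:ND]
Op 7: add NE@9 -> ring=[9:NE,48:NC,60:NA,98:ND]
Op 8: route key 8: smallest pos >= 8 is 9 -> NE
Op 9: route key 28: smallest pos >= 28 is 48 -> NC
Op 10: remove NA -> ring=[9:NE,48:NC,98:ND]
Op 11: add NF@31 -> ring=[9:NE,31:NF,48:NC,98:ND]

Answer: NB NE NC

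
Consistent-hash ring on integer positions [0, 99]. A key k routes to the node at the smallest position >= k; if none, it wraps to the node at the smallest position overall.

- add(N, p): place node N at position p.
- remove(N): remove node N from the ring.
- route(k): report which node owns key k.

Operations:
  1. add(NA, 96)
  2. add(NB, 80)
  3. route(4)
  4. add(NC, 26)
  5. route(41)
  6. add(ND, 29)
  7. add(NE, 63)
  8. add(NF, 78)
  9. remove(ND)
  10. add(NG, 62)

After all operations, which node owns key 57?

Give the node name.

Op 1: add NA@96 -> ring=[96:NA]
Op 2: add NB@80 -> ring=[80:NB,96:NA]
Op 3: route key 4: smallest pos >= 4 is 80 -> NB
Op 4: add NC@26 -> ring=[26:NC,80:NB,96:NA]
Op 5: route key 41: smallest pos >= 41 is 80 -> NB
Op 6: add ND@29 -> ring=[26:NC,29:ND,80:NB,96:NA]
Op 7: add NE@63 -> ring=[26:NC,29:ND,63:NE,80:NB,96:NA]
Op 8: add NF@78 -> ring=[26:NC,29:ND,63:NE,78:NF,80:NB,96:NA]
Op 9: remove ND -> ring=[26:NC,63:NE,78:NF,80:NB,96:NA]
Op 10: add NG@62 -> ring=[26:NC,62:NG,63:NE,78:NF,80:NB,96:NA]
Final route key 57: smallest pos >= 57 is 62 -> NG

Answer: NG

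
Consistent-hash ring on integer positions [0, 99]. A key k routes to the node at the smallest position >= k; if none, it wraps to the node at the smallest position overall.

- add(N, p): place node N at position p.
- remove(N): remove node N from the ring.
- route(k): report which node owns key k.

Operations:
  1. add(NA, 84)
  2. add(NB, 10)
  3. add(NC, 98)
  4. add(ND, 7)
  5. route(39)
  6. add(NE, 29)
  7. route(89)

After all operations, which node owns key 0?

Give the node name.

Answer: ND

Derivation:
Op 1: add NA@84 -> ring=[84:NA]
Op 2: add NB@10 -> ring=[10:NB,84:NA]
Op 3: add NC@98 -> ring=[10:NB,84:NA,98:NC]
Op 4: add ND@7 -> ring=[7:ND,10:NB,84:NA,98:NC]
Op 5: route key 39: smallest pos >= 39 is 84 -> NA
Op 6: add NE@29 -> ring=[7:ND,10:NB,29:NE,84:NA,98:NC]
Op 7: route key 89: smallest pos >= 89 is 98 -> NC
Final route key 0: smallest pos >= 0 is 7 -> ND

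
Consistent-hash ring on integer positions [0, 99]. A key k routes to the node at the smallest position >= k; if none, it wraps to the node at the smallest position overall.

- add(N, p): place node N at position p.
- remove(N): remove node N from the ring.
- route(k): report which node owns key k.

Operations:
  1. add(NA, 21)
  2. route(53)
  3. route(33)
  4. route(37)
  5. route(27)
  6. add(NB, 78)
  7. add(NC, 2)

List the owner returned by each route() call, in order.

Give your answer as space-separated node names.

Op 1: add NA@21 -> ring=[21:NA]
Op 2: route key 53: none >= 53, wrap to smallest pos 21 -> NA
Op 3: route key 33: none >= 33, wrap to smallest pos 21 -> NA
Op 4: route key 37: none >= 37, wrap to smallest pos 21 -> NA
Op 5: route key 27: none >= 27, wrap to smallest pos 21 -> NA
Op 6: add NB@78 -> ring=[21:NA,78:NB]
Op 7: add NC@2 -> ring=[2:NC,21:NA,78:NB]

Answer: NA NA NA NA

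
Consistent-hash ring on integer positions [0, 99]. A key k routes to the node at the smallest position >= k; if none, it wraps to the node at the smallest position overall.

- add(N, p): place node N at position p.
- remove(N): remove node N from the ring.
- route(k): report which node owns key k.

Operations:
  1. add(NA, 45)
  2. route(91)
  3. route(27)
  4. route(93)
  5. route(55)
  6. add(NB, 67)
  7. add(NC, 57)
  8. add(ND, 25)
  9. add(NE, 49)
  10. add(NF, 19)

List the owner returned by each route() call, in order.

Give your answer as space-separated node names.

Answer: NA NA NA NA

Derivation:
Op 1: add NA@45 -> ring=[45:NA]
Op 2: route key 91: none >= 91, wrap to smallest pos 45 -> NA
Op 3: route key 27: smallest pos >= 27 is 45 -> NA
Op 4: route key 93: none >= 93, wrap to smallest pos 45 -> NA
Op 5: route key 55: none >= 55, wrap to smallest pos 45 -> NA
Op 6: add NB@67 -> ring=[45:NA,67:NB]
Op 7: add NC@57 -> ring=[45:NA,57:NC,67:NB]
Op 8: add ND@25 -> ring=[25:ND,45:NA,57:NC,67:NB]
Op 9: add NE@49 -> ring=[25:ND,45:NA,49:NE,57:NC,67:NB]
Op 10: add NF@19 -> ring=[19:NF,25:ND,45:NA,49:NE,57:NC,67:NB]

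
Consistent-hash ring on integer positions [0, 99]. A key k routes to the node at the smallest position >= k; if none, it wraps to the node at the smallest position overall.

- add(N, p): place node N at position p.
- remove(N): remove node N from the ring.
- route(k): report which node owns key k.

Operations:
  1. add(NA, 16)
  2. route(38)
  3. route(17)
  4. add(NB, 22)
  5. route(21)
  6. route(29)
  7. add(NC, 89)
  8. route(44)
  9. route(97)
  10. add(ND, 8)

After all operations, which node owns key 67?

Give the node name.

Answer: NC

Derivation:
Op 1: add NA@16 -> ring=[16:NA]
Op 2: route key 38: none >= 38, wrap to smallest pos 16 -> NA
Op 3: route key 17: none >= 17, wrap to smallest pos 16 -> NA
Op 4: add NB@22 -> ring=[16:NA,22:NB]
Op 5: route key 21: smallest pos >= 21 is 22 -> NB
Op 6: route key 29: none >= 29, wrap to smallest pos 16 -> NA
Op 7: add NC@89 -> ring=[16:NA,22:NB,89:NC]
Op 8: route key 44: smallest pos >= 44 is 89 -> NC
Op 9: route key 97: none >= 97, wrap to smallest pos 16 -> NA
Op 10: add ND@8 -> ring=[8:ND,16:NA,22:NB,89:NC]
Final route key 67: smallest pos >= 67 is 89 -> NC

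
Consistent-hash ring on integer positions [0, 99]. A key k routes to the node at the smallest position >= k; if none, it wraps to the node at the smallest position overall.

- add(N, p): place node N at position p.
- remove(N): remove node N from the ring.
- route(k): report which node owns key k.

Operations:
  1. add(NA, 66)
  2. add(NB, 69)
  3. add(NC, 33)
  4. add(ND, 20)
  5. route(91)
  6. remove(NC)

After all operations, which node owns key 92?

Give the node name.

Op 1: add NA@66 -> ring=[66:NA]
Op 2: add NB@69 -> ring=[66:NA,69:NB]
Op 3: add NC@33 -> ring=[33:NC,66:NA,69:NB]
Op 4: add ND@20 -> ring=[20:ND,33:NC,66:NA,69:NB]
Op 5: route key 91: none >= 91, wrap to smallest pos 20 -> ND
Op 6: remove NC -> ring=[20:ND,66:NA,69:NB]
Final route key 92: none >= 92, wrap to smallest pos 20 -> ND

Answer: ND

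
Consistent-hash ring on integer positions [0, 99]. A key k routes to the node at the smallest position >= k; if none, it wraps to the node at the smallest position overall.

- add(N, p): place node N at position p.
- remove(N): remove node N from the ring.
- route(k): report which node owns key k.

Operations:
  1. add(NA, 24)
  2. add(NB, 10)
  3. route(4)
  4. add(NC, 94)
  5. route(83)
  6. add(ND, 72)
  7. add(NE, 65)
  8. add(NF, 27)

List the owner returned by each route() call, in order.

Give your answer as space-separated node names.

Op 1: add NA@24 -> ring=[24:NA]
Op 2: add NB@10 -> ring=[10:NB,24:NA]
Op 3: route key 4: smallest pos >= 4 is 10 -> NB
Op 4: add NC@94 -> ring=[10:NB,24:NA,94:NC]
Op 5: route key 83: smallest pos >= 83 is 94 -> NC
Op 6: add ND@72 -> ring=[10:NB,24:NA,72:ND,94:NC]
Op 7: add NE@65 -> ring=[10:NB,24:NA,65:NE,72:ND,94:NC]
Op 8: add NF@27 -> ring=[10:NB,24:NA,27:NF,65:NE,72:ND,94:NC]

Answer: NB NC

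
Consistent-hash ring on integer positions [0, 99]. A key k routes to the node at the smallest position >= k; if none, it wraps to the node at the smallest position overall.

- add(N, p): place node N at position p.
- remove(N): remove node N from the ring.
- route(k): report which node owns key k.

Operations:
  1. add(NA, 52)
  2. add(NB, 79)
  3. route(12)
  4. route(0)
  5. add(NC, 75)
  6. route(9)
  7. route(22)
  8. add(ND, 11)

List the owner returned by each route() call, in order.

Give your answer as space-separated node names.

Answer: NA NA NA NA

Derivation:
Op 1: add NA@52 -> ring=[52:NA]
Op 2: add NB@79 -> ring=[52:NA,79:NB]
Op 3: route key 12: smallest pos >= 12 is 52 -> NA
Op 4: route key 0: smallest pos >= 0 is 52 -> NA
Op 5: add NC@75 -> ring=[52:NA,75:NC,79:NB]
Op 6: route key 9: smallest pos >= 9 is 52 -> NA
Op 7: route key 22: smallest pos >= 22 is 52 -> NA
Op 8: add ND@11 -> ring=[11:ND,52:NA,75:NC,79:NB]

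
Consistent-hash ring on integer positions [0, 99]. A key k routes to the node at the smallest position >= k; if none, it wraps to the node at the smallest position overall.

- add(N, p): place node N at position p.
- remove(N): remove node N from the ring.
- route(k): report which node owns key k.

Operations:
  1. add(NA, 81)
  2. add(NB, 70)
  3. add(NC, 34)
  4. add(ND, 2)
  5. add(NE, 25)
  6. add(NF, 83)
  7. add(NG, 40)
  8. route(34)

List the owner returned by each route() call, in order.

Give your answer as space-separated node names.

Answer: NC

Derivation:
Op 1: add NA@81 -> ring=[81:NA]
Op 2: add NB@70 -> ring=[70:NB,81:NA]
Op 3: add NC@34 -> ring=[34:NC,70:NB,81:NA]
Op 4: add ND@2 -> ring=[2:ND,34:NC,70:NB,81:NA]
Op 5: add NE@25 -> ring=[2:ND,25:NE,34:NC,70:NB,81:NA]
Op 6: add NF@83 -> ring=[2:ND,25:NE,34:NC,70:NB,81:NA,83:NF]
Op 7: add NG@40 -> ring=[2:ND,25:NE,34:NC,40:NG,70:NB,81:NA,83:NF]
Op 8: route key 34: smallest pos >= 34 is 34 -> NC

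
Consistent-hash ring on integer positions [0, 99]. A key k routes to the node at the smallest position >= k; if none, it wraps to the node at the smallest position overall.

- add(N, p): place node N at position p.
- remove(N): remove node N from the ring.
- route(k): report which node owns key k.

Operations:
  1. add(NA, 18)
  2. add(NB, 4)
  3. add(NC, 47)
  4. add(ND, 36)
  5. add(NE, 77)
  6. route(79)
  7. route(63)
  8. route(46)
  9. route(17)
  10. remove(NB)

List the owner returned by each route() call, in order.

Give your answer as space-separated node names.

Answer: NB NE NC NA

Derivation:
Op 1: add NA@18 -> ring=[18:NA]
Op 2: add NB@4 -> ring=[4:NB,18:NA]
Op 3: add NC@47 -> ring=[4:NB,18:NA,47:NC]
Op 4: add ND@36 -> ring=[4:NB,18:NA,36:ND,47:NC]
Op 5: add NE@77 -> ring=[4:NB,18:NA,36:ND,47:NC,77:NE]
Op 6: route key 79: none >= 79, wrap to smallest pos 4 -> NB
Op 7: route key 63: smallest pos >= 63 is 77 -> NE
Op 8: route key 46: smallest pos >= 46 is 47 -> NC
Op 9: route key 17: smallest pos >= 17 is 18 -> NA
Op 10: remove NB -> ring=[18:NA,36:ND,47:NC,77:NE]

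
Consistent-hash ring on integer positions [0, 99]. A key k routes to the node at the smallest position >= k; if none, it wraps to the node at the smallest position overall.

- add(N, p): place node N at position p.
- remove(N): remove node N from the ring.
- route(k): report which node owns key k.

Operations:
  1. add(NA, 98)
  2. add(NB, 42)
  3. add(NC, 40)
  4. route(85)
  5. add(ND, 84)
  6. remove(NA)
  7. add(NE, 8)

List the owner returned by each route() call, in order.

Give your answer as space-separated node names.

Answer: NA

Derivation:
Op 1: add NA@98 -> ring=[98:NA]
Op 2: add NB@42 -> ring=[42:NB,98:NA]
Op 3: add NC@40 -> ring=[40:NC,42:NB,98:NA]
Op 4: route key 85: smallest pos >= 85 is 98 -> NA
Op 5: add ND@84 -> ring=[40:NC,42:NB,84:ND,98:NA]
Op 6: remove NA -> ring=[40:NC,42:NB,84:ND]
Op 7: add NE@8 -> ring=[8:NE,40:NC,42:NB,84:ND]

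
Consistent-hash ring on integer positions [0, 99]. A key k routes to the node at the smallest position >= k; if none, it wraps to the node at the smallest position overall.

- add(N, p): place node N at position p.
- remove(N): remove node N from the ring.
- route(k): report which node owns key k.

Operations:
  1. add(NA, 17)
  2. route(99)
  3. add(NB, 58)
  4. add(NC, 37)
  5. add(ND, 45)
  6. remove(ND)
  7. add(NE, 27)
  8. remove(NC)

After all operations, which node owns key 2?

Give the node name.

Answer: NA

Derivation:
Op 1: add NA@17 -> ring=[17:NA]
Op 2: route key 99: none >= 99, wrap to smallest pos 17 -> NA
Op 3: add NB@58 -> ring=[17:NA,58:NB]
Op 4: add NC@37 -> ring=[17:NA,37:NC,58:NB]
Op 5: add ND@45 -> ring=[17:NA,37:NC,45:ND,58:NB]
Op 6: remove ND -> ring=[17:NA,37:NC,58:NB]
Op 7: add NE@27 -> ring=[17:NA,27:NE,37:NC,58:NB]
Op 8: remove NC -> ring=[17:NA,27:NE,58:NB]
Final route key 2: smallest pos >= 2 is 17 -> NA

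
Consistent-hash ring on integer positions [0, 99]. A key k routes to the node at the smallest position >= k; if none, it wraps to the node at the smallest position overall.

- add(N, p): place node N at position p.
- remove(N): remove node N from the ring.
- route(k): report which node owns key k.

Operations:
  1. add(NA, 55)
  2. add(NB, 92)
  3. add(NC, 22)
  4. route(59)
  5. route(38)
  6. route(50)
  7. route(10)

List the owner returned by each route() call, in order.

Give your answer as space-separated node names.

Answer: NB NA NA NC

Derivation:
Op 1: add NA@55 -> ring=[55:NA]
Op 2: add NB@92 -> ring=[55:NA,92:NB]
Op 3: add NC@22 -> ring=[22:NC,55:NA,92:NB]
Op 4: route key 59: smallest pos >= 59 is 92 -> NB
Op 5: route key 38: smallest pos >= 38 is 55 -> NA
Op 6: route key 50: smallest pos >= 50 is 55 -> NA
Op 7: route key 10: smallest pos >= 10 is 22 -> NC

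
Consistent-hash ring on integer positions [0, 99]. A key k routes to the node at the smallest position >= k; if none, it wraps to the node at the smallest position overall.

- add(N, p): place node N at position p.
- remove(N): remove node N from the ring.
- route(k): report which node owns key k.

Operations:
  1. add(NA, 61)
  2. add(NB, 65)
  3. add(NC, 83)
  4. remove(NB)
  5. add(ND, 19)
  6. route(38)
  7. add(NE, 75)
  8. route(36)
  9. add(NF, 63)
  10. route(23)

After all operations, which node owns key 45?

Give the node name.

Answer: NA

Derivation:
Op 1: add NA@61 -> ring=[61:NA]
Op 2: add NB@65 -> ring=[61:NA,65:NB]
Op 3: add NC@83 -> ring=[61:NA,65:NB,83:NC]
Op 4: remove NB -> ring=[61:NA,83:NC]
Op 5: add ND@19 -> ring=[19:ND,61:NA,83:NC]
Op 6: route key 38: smallest pos >= 38 is 61 -> NA
Op 7: add NE@75 -> ring=[19:ND,61:NA,75:NE,83:NC]
Op 8: route key 36: smallest pos >= 36 is 61 -> NA
Op 9: add NF@63 -> ring=[19:ND,61:NA,63:NF,75:NE,83:NC]
Op 10: route key 23: smallest pos >= 23 is 61 -> NA
Final route key 45: smallest pos >= 45 is 61 -> NA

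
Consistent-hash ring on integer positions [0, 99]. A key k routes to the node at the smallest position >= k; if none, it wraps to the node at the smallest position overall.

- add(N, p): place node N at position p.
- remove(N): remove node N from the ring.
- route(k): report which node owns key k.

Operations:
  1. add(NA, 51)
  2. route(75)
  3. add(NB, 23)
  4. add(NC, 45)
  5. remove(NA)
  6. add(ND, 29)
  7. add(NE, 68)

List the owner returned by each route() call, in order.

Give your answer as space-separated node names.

Op 1: add NA@51 -> ring=[51:NA]
Op 2: route key 75: none >= 75, wrap to smallest pos 51 -> NA
Op 3: add NB@23 -> ring=[23:NB,51:NA]
Op 4: add NC@45 -> ring=[23:NB,45:NC,51:NA]
Op 5: remove NA -> ring=[23:NB,45:NC]
Op 6: add ND@29 -> ring=[23:NB,29:ND,45:NC]
Op 7: add NE@68 -> ring=[23:NB,29:ND,45:NC,68:NE]

Answer: NA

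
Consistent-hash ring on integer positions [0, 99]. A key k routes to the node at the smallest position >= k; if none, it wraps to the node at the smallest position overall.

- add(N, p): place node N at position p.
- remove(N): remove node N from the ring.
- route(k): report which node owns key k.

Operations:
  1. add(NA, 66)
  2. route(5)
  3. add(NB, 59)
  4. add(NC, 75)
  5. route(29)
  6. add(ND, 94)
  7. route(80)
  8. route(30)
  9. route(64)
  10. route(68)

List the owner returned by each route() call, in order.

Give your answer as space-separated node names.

Answer: NA NB ND NB NA NC

Derivation:
Op 1: add NA@66 -> ring=[66:NA]
Op 2: route key 5: smallest pos >= 5 is 66 -> NA
Op 3: add NB@59 -> ring=[59:NB,66:NA]
Op 4: add NC@75 -> ring=[59:NB,66:NA,75:NC]
Op 5: route key 29: smallest pos >= 29 is 59 -> NB
Op 6: add ND@94 -> ring=[59:NB,66:NA,75:NC,94:ND]
Op 7: route key 80: smallest pos >= 80 is 94 -> ND
Op 8: route key 30: smallest pos >= 30 is 59 -> NB
Op 9: route key 64: smallest pos >= 64 is 66 -> NA
Op 10: route key 68: smallest pos >= 68 is 75 -> NC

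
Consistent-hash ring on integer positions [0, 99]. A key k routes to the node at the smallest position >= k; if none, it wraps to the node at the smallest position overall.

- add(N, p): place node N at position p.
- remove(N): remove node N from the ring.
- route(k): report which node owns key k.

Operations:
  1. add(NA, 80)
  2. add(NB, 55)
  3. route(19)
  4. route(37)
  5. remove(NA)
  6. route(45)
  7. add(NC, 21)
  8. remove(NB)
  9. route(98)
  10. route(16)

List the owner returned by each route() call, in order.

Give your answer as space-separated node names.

Op 1: add NA@80 -> ring=[80:NA]
Op 2: add NB@55 -> ring=[55:NB,80:NA]
Op 3: route key 19: smallest pos >= 19 is 55 -> NB
Op 4: route key 37: smallest pos >= 37 is 55 -> NB
Op 5: remove NA -> ring=[55:NB]
Op 6: route key 45: smallest pos >= 45 is 55 -> NB
Op 7: add NC@21 -> ring=[21:NC,55:NB]
Op 8: remove NB -> ring=[21:NC]
Op 9: route key 98: none >= 98, wrap to smallest pos 21 -> NC
Op 10: route key 16: smallest pos >= 16 is 21 -> NC

Answer: NB NB NB NC NC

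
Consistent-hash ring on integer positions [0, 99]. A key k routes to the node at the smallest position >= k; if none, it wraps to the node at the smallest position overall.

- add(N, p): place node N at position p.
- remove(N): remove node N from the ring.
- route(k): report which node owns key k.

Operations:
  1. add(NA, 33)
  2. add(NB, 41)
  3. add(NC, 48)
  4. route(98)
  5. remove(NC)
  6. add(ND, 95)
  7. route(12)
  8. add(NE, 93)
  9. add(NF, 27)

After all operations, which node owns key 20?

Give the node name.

Answer: NF

Derivation:
Op 1: add NA@33 -> ring=[33:NA]
Op 2: add NB@41 -> ring=[33:NA,41:NB]
Op 3: add NC@48 -> ring=[33:NA,41:NB,48:NC]
Op 4: route key 98: none >= 98, wrap to smallest pos 33 -> NA
Op 5: remove NC -> ring=[33:NA,41:NB]
Op 6: add ND@95 -> ring=[33:NA,41:NB,95:ND]
Op 7: route key 12: smallest pos >= 12 is 33 -> NA
Op 8: add NE@93 -> ring=[33:NA,41:NB,93:NE,95:ND]
Op 9: add NF@27 -> ring=[27:NF,33:NA,41:NB,93:NE,95:ND]
Final route key 20: smallest pos >= 20 is 27 -> NF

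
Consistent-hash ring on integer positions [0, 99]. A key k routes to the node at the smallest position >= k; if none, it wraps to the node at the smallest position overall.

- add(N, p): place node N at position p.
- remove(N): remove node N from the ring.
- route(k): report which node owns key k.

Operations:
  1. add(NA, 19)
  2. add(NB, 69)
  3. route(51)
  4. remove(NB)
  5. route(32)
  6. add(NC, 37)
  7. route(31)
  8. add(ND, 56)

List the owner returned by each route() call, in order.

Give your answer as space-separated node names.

Op 1: add NA@19 -> ring=[19:NA]
Op 2: add NB@69 -> ring=[19:NA,69:NB]
Op 3: route key 51: smallest pos >= 51 is 69 -> NB
Op 4: remove NB -> ring=[19:NA]
Op 5: route key 32: none >= 32, wrap to smallest pos 19 -> NA
Op 6: add NC@37 -> ring=[19:NA,37:NC]
Op 7: route key 31: smallest pos >= 31 is 37 -> NC
Op 8: add ND@56 -> ring=[19:NA,37:NC,56:ND]

Answer: NB NA NC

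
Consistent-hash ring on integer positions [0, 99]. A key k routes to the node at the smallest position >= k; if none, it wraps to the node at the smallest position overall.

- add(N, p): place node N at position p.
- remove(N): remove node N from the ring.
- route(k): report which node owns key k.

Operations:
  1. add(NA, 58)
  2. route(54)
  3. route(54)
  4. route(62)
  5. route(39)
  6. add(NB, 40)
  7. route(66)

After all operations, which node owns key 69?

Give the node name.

Op 1: add NA@58 -> ring=[58:NA]
Op 2: route key 54: smallest pos >= 54 is 58 -> NA
Op 3: route key 54: smallest pos >= 54 is 58 -> NA
Op 4: route key 62: none >= 62, wrap to smallest pos 58 -> NA
Op 5: route key 39: smallest pos >= 39 is 58 -> NA
Op 6: add NB@40 -> ring=[40:NB,58:NA]
Op 7: route key 66: none >= 66, wrap to smallest pos 40 -> NB
Final route key 69: none >= 69, wrap to smallest pos 40 -> NB

Answer: NB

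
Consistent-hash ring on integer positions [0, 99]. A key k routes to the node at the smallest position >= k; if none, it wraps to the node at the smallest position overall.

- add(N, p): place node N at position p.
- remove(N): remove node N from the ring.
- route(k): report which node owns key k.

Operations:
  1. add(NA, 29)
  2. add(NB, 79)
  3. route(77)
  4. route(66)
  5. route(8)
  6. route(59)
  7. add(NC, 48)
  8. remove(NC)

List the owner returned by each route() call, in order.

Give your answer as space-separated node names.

Op 1: add NA@29 -> ring=[29:NA]
Op 2: add NB@79 -> ring=[29:NA,79:NB]
Op 3: route key 77: smallest pos >= 77 is 79 -> NB
Op 4: route key 66: smallest pos >= 66 is 79 -> NB
Op 5: route key 8: smallest pos >= 8 is 29 -> NA
Op 6: route key 59: smallest pos >= 59 is 79 -> NB
Op 7: add NC@48 -> ring=[29:NA,48:NC,79:NB]
Op 8: remove NC -> ring=[29:NA,79:NB]

Answer: NB NB NA NB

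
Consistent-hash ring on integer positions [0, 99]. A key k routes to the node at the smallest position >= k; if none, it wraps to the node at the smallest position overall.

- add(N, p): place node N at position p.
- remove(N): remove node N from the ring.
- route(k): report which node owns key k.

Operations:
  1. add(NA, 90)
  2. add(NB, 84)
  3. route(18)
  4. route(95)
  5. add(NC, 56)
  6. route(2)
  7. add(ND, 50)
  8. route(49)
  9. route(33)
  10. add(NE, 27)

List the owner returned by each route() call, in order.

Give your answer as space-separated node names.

Answer: NB NB NC ND ND

Derivation:
Op 1: add NA@90 -> ring=[90:NA]
Op 2: add NB@84 -> ring=[84:NB,90:NA]
Op 3: route key 18: smallest pos >= 18 is 84 -> NB
Op 4: route key 95: none >= 95, wrap to smallest pos 84 -> NB
Op 5: add NC@56 -> ring=[56:NC,84:NB,90:NA]
Op 6: route key 2: smallest pos >= 2 is 56 -> NC
Op 7: add ND@50 -> ring=[50:ND,56:NC,84:NB,90:NA]
Op 8: route key 49: smallest pos >= 49 is 50 -> ND
Op 9: route key 33: smallest pos >= 33 is 50 -> ND
Op 10: add NE@27 -> ring=[27:NE,50:ND,56:NC,84:NB,90:NA]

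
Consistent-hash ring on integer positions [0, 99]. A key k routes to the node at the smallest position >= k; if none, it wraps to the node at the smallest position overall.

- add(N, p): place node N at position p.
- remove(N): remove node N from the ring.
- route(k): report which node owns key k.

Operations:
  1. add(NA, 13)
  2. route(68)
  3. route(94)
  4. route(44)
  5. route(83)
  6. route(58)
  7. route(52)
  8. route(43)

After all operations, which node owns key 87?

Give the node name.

Answer: NA

Derivation:
Op 1: add NA@13 -> ring=[13:NA]
Op 2: route key 68: none >= 68, wrap to smallest pos 13 -> NA
Op 3: route key 94: none >= 94, wrap to smallest pos 13 -> NA
Op 4: route key 44: none >= 44, wrap to smallest pos 13 -> NA
Op 5: route key 83: none >= 83, wrap to smallest pos 13 -> NA
Op 6: route key 58: none >= 58, wrap to smallest pos 13 -> NA
Op 7: route key 52: none >= 52, wrap to smallest pos 13 -> NA
Op 8: route key 43: none >= 43, wrap to smallest pos 13 -> NA
Final route key 87: none >= 87, wrap to smallest pos 13 -> NA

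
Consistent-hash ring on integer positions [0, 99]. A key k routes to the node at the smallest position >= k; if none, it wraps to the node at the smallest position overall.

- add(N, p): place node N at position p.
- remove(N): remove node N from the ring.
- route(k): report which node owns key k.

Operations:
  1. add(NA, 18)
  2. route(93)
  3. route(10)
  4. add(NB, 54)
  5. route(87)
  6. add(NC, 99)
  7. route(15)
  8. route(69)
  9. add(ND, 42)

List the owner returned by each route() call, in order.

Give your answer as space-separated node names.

Op 1: add NA@18 -> ring=[18:NA]
Op 2: route key 93: none >= 93, wrap to smallest pos 18 -> NA
Op 3: route key 10: smallest pos >= 10 is 18 -> NA
Op 4: add NB@54 -> ring=[18:NA,54:NB]
Op 5: route key 87: none >= 87, wrap to smallest pos 18 -> NA
Op 6: add NC@99 -> ring=[18:NA,54:NB,99:NC]
Op 7: route key 15: smallest pos >= 15 is 18 -> NA
Op 8: route key 69: smallest pos >= 69 is 99 -> NC
Op 9: add ND@42 -> ring=[18:NA,42:ND,54:NB,99:NC]

Answer: NA NA NA NA NC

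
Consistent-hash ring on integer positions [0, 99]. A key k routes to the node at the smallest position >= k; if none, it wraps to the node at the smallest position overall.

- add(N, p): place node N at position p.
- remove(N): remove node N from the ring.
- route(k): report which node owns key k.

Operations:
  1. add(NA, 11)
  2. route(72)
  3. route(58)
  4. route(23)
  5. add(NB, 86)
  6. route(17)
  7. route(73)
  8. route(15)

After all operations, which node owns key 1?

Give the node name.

Op 1: add NA@11 -> ring=[11:NA]
Op 2: route key 72: none >= 72, wrap to smallest pos 11 -> NA
Op 3: route key 58: none >= 58, wrap to smallest pos 11 -> NA
Op 4: route key 23: none >= 23, wrap to smallest pos 11 -> NA
Op 5: add NB@86 -> ring=[11:NA,86:NB]
Op 6: route key 17: smallest pos >= 17 is 86 -> NB
Op 7: route key 73: smallest pos >= 73 is 86 -> NB
Op 8: route key 15: smallest pos >= 15 is 86 -> NB
Final route key 1: smallest pos >= 1 is 11 -> NA

Answer: NA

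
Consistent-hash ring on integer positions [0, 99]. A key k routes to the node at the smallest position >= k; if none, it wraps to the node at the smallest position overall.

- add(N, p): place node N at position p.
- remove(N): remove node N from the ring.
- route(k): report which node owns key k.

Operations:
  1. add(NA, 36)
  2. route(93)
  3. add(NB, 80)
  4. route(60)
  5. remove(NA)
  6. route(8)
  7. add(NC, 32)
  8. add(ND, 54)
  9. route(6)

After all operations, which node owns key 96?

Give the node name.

Answer: NC

Derivation:
Op 1: add NA@36 -> ring=[36:NA]
Op 2: route key 93: none >= 93, wrap to smallest pos 36 -> NA
Op 3: add NB@80 -> ring=[36:NA,80:NB]
Op 4: route key 60: smallest pos >= 60 is 80 -> NB
Op 5: remove NA -> ring=[80:NB]
Op 6: route key 8: smallest pos >= 8 is 80 -> NB
Op 7: add NC@32 -> ring=[32:NC,80:NB]
Op 8: add ND@54 -> ring=[32:NC,54:ND,80:NB]
Op 9: route key 6: smallest pos >= 6 is 32 -> NC
Final route key 96: none >= 96, wrap to smallest pos 32 -> NC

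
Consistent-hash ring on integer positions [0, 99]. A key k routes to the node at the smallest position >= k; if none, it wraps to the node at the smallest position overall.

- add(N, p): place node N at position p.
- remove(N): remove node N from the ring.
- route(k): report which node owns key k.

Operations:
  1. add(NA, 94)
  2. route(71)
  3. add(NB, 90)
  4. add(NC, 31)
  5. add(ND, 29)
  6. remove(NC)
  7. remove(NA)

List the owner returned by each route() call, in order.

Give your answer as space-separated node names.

Answer: NA

Derivation:
Op 1: add NA@94 -> ring=[94:NA]
Op 2: route key 71: smallest pos >= 71 is 94 -> NA
Op 3: add NB@90 -> ring=[90:NB,94:NA]
Op 4: add NC@31 -> ring=[31:NC,90:NB,94:NA]
Op 5: add ND@29 -> ring=[29:ND,31:NC,90:NB,94:NA]
Op 6: remove NC -> ring=[29:ND,90:NB,94:NA]
Op 7: remove NA -> ring=[29:ND,90:NB]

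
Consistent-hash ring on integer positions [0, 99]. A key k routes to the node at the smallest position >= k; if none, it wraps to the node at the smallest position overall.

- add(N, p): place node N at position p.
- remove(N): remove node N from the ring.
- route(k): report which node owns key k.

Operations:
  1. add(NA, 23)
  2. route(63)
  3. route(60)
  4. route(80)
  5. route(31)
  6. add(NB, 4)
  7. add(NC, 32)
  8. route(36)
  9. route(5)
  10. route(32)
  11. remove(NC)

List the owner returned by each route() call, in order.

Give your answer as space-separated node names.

Op 1: add NA@23 -> ring=[23:NA]
Op 2: route key 63: none >= 63, wrap to smallest pos 23 -> NA
Op 3: route key 60: none >= 60, wrap to smallest pos 23 -> NA
Op 4: route key 80: none >= 80, wrap to smallest pos 23 -> NA
Op 5: route key 31: none >= 31, wrap to smallest pos 23 -> NA
Op 6: add NB@4 -> ring=[4:NB,23:NA]
Op 7: add NC@32 -> ring=[4:NB,23:NA,32:NC]
Op 8: route key 36: none >= 36, wrap to smallest pos 4 -> NB
Op 9: route key 5: smallest pos >= 5 is 23 -> NA
Op 10: route key 32: smallest pos >= 32 is 32 -> NC
Op 11: remove NC -> ring=[4:NB,23:NA]

Answer: NA NA NA NA NB NA NC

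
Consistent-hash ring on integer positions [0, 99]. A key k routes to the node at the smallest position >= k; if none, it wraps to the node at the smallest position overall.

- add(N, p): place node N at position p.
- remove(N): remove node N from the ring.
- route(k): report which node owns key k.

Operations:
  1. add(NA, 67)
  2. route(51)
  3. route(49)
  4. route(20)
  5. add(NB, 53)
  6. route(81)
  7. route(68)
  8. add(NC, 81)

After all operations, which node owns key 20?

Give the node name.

Answer: NB

Derivation:
Op 1: add NA@67 -> ring=[67:NA]
Op 2: route key 51: smallest pos >= 51 is 67 -> NA
Op 3: route key 49: smallest pos >= 49 is 67 -> NA
Op 4: route key 20: smallest pos >= 20 is 67 -> NA
Op 5: add NB@53 -> ring=[53:NB,67:NA]
Op 6: route key 81: none >= 81, wrap to smallest pos 53 -> NB
Op 7: route key 68: none >= 68, wrap to smallest pos 53 -> NB
Op 8: add NC@81 -> ring=[53:NB,67:NA,81:NC]
Final route key 20: smallest pos >= 20 is 53 -> NB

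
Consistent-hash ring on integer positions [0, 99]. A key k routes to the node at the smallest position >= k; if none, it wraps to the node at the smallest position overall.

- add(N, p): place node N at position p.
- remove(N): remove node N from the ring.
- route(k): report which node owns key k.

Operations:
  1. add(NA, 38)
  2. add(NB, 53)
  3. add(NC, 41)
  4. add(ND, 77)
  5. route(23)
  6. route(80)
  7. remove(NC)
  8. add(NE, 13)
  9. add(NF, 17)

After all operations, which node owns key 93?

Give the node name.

Answer: NE

Derivation:
Op 1: add NA@38 -> ring=[38:NA]
Op 2: add NB@53 -> ring=[38:NA,53:NB]
Op 3: add NC@41 -> ring=[38:NA,41:NC,53:NB]
Op 4: add ND@77 -> ring=[38:NA,41:NC,53:NB,77:ND]
Op 5: route key 23: smallest pos >= 23 is 38 -> NA
Op 6: route key 80: none >= 80, wrap to smallest pos 38 -> NA
Op 7: remove NC -> ring=[38:NA,53:NB,77:ND]
Op 8: add NE@13 -> ring=[13:NE,38:NA,53:NB,77:ND]
Op 9: add NF@17 -> ring=[13:NE,17:NF,38:NA,53:NB,77:ND]
Final route key 93: none >= 93, wrap to smallest pos 13 -> NE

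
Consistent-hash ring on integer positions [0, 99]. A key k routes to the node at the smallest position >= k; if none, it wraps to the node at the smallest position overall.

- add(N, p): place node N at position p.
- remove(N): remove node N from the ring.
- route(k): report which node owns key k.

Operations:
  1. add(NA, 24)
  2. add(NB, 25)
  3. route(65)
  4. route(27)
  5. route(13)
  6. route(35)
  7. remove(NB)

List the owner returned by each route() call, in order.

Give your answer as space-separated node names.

Op 1: add NA@24 -> ring=[24:NA]
Op 2: add NB@25 -> ring=[24:NA,25:NB]
Op 3: route key 65: none >= 65, wrap to smallest pos 24 -> NA
Op 4: route key 27: none >= 27, wrap to smallest pos 24 -> NA
Op 5: route key 13: smallest pos >= 13 is 24 -> NA
Op 6: route key 35: none >= 35, wrap to smallest pos 24 -> NA
Op 7: remove NB -> ring=[24:NA]

Answer: NA NA NA NA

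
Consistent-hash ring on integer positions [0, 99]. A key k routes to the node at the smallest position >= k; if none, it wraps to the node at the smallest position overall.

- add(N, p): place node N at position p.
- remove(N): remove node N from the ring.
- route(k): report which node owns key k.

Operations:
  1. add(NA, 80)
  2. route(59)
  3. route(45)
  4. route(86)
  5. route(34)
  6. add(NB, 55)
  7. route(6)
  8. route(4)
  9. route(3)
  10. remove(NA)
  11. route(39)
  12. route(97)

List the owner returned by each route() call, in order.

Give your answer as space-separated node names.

Answer: NA NA NA NA NB NB NB NB NB

Derivation:
Op 1: add NA@80 -> ring=[80:NA]
Op 2: route key 59: smallest pos >= 59 is 80 -> NA
Op 3: route key 45: smallest pos >= 45 is 80 -> NA
Op 4: route key 86: none >= 86, wrap to smallest pos 80 -> NA
Op 5: route key 34: smallest pos >= 34 is 80 -> NA
Op 6: add NB@55 -> ring=[55:NB,80:NA]
Op 7: route key 6: smallest pos >= 6 is 55 -> NB
Op 8: route key 4: smallest pos >= 4 is 55 -> NB
Op 9: route key 3: smallest pos >= 3 is 55 -> NB
Op 10: remove NA -> ring=[55:NB]
Op 11: route key 39: smallest pos >= 39 is 55 -> NB
Op 12: route key 97: none >= 97, wrap to smallest pos 55 -> NB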